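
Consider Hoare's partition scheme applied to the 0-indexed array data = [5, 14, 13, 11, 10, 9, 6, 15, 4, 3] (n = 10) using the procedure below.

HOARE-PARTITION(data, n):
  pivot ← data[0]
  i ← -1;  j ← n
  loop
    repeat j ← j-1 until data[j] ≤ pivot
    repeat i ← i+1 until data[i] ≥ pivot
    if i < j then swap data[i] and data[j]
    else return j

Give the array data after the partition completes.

pivot=5
j stops at 9 (3), i stops at 0 (5); swap ⇒ [3, 14, 13, 11, 10, 9, 6, 15, 4, 5]
j stops at 8 (4), i stops at 1 (14); swap ⇒ [3, 4, 13, 11, 10, 9, 6, 15, 14, 5]
j stops at 1, i stops at 2; i≥j ⇒ return 1. data=[3, 4, 13, 11, 10, 9, 6, 15, 14, 5]

[3, 4, 13, 11, 10, 9, 6, 15, 14, 5]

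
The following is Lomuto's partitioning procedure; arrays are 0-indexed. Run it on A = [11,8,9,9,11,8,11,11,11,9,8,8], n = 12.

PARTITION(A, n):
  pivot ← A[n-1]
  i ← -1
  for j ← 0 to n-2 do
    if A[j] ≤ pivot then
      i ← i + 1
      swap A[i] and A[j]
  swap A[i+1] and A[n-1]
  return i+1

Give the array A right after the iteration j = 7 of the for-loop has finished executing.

[8,8,9,9,11,11,11,11,11,9,8,8]

pivot = A[11] = 8; i = -1
j=0: A[0]=11 > 8 → no swap
j=1: A[1]=8 ≤ 8 → i=0, swap A[0],A[1] → [8,11,9,9,11,8,11,11,11,9,8,8]
j=2: A[2]=9 > 8 → no swap
j=3: A[3]=9 > 8 → no swap
j=4: A[4]=11 > 8 → no swap
j=5: A[5]=8 ≤ 8 → i=1, swap A[1],A[5] → [8,8,9,9,11,11,11,11,11,9,8,8]
j=6: A[6]=11 > 8 → no swap
j=7: A[7]=11 > 8 → no swap
(after j=7) A = [8,8,9,9,11,11,11,11,11,9,8,8]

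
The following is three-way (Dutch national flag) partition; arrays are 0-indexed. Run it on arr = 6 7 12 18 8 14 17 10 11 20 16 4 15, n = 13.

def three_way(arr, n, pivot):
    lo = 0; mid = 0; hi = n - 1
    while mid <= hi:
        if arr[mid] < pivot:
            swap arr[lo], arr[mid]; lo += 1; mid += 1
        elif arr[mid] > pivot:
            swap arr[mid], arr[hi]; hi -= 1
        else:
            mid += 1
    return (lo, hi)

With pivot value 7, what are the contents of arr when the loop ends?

pivot = 7; lo=0, mid=0, hi=12
arr[mid]=6<7: swap arr[0],arr[0]; lo=1,mid=1 → 6 7 12 18 8 14 17 10 11 20 16 4 15
arr[mid]=7=7: mid=2
arr[mid]=12>7: swap arr[2],arr[12]; hi=11 → 6 7 15 18 8 14 17 10 11 20 16 4 12
arr[mid]=15>7: swap arr[2],arr[11]; hi=10 → 6 7 4 18 8 14 17 10 11 20 16 15 12
arr[mid]=4<7: swap arr[1],arr[2]; lo=2,mid=3 → 6 4 7 18 8 14 17 10 11 20 16 15 12
arr[mid]=18>7: swap arr[3],arr[10]; hi=9 → 6 4 7 16 8 14 17 10 11 20 18 15 12
arr[mid]=16>7: swap arr[3],arr[9]; hi=8 → 6 4 7 20 8 14 17 10 11 16 18 15 12
arr[mid]=20>7: swap arr[3],arr[8]; hi=7 → 6 4 7 11 8 14 17 10 20 16 18 15 12
arr[mid]=11>7: swap arr[3],arr[7]; hi=6 → 6 4 7 10 8 14 17 11 20 16 18 15 12
arr[mid]=10>7: swap arr[3],arr[6]; hi=5 → 6 4 7 17 8 14 10 11 20 16 18 15 12
arr[mid]=17>7: swap arr[3],arr[5]; hi=4 → 6 4 7 14 8 17 10 11 20 16 18 15 12
arr[mid]=14>7: swap arr[3],arr[4]; hi=3 → 6 4 7 8 14 17 10 11 20 16 18 15 12
arr[mid]=8>7: swap arr[3],arr[3]; hi=2 → 6 4 7 8 14 17 10 11 20 16 18 15 12
end: lo=2, hi=2; arr = 6 4 7 8 14 17 10 11 20 16 18 15 12

6 4 7 8 14 17 10 11 20 16 18 15 12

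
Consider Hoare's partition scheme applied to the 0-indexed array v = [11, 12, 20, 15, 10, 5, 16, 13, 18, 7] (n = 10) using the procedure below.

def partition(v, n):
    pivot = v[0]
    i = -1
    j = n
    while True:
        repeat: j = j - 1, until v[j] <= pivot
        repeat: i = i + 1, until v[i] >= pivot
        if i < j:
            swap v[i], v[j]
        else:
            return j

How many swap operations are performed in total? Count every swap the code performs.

pivot = v[0] = 11; i = -1, j = 10
j→9 (v[9]=7≤11), i→0 (v[0]=11≥11); i<j, swap → [7, 12, 20, 15, 10, 5, 16, 13, 18, 11]
j→5 (v[5]=5≤11), i→1 (v[1]=12≥11); i<j, swap → [7, 5, 20, 15, 10, 12, 16, 13, 18, 11]
j→4 (v[4]=10≤11), i→2 (v[2]=20≥11); i<j, swap → [7, 5, 10, 15, 20, 12, 16, 13, 18, 11]
j→2, i→3; i≥j, return j=2. v = [7, 5, 10, 15, 20, 12, 16, 13, 18, 11]

3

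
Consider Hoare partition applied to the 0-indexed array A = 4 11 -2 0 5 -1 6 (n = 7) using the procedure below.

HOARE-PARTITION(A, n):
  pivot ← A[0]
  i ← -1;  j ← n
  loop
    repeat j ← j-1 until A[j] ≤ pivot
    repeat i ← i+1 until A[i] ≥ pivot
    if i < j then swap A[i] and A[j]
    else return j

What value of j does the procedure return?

2

pivot = A[0] = 4; i = -1, j = 7
j→5 (A[5]=-1≤4), i→0 (A[0]=4≥4); i<j, swap → -1 11 -2 0 5 4 6
j→3 (A[3]=0≤4), i→1 (A[1]=11≥4); i<j, swap → -1 0 -2 11 5 4 6
j→2, i→3; i≥j, return j=2. A = -1 0 -2 11 5 4 6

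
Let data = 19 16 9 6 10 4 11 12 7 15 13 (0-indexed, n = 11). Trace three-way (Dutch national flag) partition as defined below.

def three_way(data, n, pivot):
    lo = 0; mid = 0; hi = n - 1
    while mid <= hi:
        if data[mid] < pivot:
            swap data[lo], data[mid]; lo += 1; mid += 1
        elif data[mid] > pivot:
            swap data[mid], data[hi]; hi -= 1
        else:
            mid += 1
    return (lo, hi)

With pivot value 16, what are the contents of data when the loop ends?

pivot = 16; lo=0, mid=0, hi=10
data[mid]=19>16: swap data[0],data[10]; hi=9 → 13 16 9 6 10 4 11 12 7 15 19
data[mid]=13<16: swap data[0],data[0]; lo=1,mid=1 → 13 16 9 6 10 4 11 12 7 15 19
data[mid]=16=16: mid=2
data[mid]=9<16: swap data[1],data[2]; lo=2,mid=3 → 13 9 16 6 10 4 11 12 7 15 19
data[mid]=6<16: swap data[2],data[3]; lo=3,mid=4 → 13 9 6 16 10 4 11 12 7 15 19
data[mid]=10<16: swap data[3],data[4]; lo=4,mid=5 → 13 9 6 10 16 4 11 12 7 15 19
data[mid]=4<16: swap data[4],data[5]; lo=5,mid=6 → 13 9 6 10 4 16 11 12 7 15 19
data[mid]=11<16: swap data[5],data[6]; lo=6,mid=7 → 13 9 6 10 4 11 16 12 7 15 19
data[mid]=12<16: swap data[6],data[7]; lo=7,mid=8 → 13 9 6 10 4 11 12 16 7 15 19
data[mid]=7<16: swap data[7],data[8]; lo=8,mid=9 → 13 9 6 10 4 11 12 7 16 15 19
data[mid]=15<16: swap data[8],data[9]; lo=9,mid=10 → 13 9 6 10 4 11 12 7 15 16 19
end: lo=9, hi=9; data = 13 9 6 10 4 11 12 7 15 16 19

13 9 6 10 4 11 12 7 15 16 19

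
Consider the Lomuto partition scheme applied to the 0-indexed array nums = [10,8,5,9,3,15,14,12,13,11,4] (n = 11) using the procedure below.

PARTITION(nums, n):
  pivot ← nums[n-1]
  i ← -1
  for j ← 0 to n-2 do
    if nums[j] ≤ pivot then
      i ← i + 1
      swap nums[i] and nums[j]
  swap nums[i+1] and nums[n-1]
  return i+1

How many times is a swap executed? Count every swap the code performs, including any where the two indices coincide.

2

pivot = nums[10] = 4; i = -1
j=0: nums[0]=10 > 4 → no swap
j=1: nums[1]=8 > 4 → no swap
j=2: nums[2]=5 > 4 → no swap
j=3: nums[3]=9 > 4 → no swap
j=4: nums[4]=3 ≤ 4 → i=0, swap nums[0],nums[4] → [3,8,5,9,10,15,14,12,13,11,4]
j=5: nums[5]=15 > 4 → no swap
j=6: nums[6]=14 > 4 → no swap
j=7: nums[7]=12 > 4 → no swap
j=8: nums[8]=13 > 4 → no swap
j=9: nums[9]=11 > 4 → no swap
final swap nums[1],nums[10] → [3,4,5,9,10,15,14,12,13,11,8]; return 1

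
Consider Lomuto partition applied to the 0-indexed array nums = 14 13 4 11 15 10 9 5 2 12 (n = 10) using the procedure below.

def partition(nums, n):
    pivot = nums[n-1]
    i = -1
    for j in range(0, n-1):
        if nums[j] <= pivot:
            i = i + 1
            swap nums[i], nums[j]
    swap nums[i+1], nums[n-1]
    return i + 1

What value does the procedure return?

pivot = nums[9] = 12; i = -1
j=0: nums[0]=14 > 12 → no swap
j=1: nums[1]=13 > 12 → no swap
j=2: nums[2]=4 ≤ 12 → i=0, swap nums[0],nums[2] → 4 13 14 11 15 10 9 5 2 12
j=3: nums[3]=11 ≤ 12 → i=1, swap nums[1],nums[3] → 4 11 14 13 15 10 9 5 2 12
j=4: nums[4]=15 > 12 → no swap
j=5: nums[5]=10 ≤ 12 → i=2, swap nums[2],nums[5] → 4 11 10 13 15 14 9 5 2 12
j=6: nums[6]=9 ≤ 12 → i=3, swap nums[3],nums[6] → 4 11 10 9 15 14 13 5 2 12
j=7: nums[7]=5 ≤ 12 → i=4, swap nums[4],nums[7] → 4 11 10 9 5 14 13 15 2 12
j=8: nums[8]=2 ≤ 12 → i=5, swap nums[5],nums[8] → 4 11 10 9 5 2 13 15 14 12
final swap nums[6],nums[9] → 4 11 10 9 5 2 12 15 14 13; return 6

6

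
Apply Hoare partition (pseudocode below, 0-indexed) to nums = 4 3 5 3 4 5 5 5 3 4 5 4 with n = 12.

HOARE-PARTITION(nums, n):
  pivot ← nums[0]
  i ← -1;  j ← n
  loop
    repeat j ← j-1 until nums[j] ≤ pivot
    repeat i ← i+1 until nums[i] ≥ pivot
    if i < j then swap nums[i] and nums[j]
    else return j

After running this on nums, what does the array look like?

4 3 4 3 3 5 5 5 4 5 5 4

pivot=4
j stops at 11 (4), i stops at 0 (4); swap ⇒ 4 3 5 3 4 5 5 5 3 4 5 4
j stops at 9 (4), i stops at 2 (5); swap ⇒ 4 3 4 3 4 5 5 5 3 5 5 4
j stops at 8 (3), i stops at 4 (4); swap ⇒ 4 3 4 3 3 5 5 5 4 5 5 4
j stops at 4, i stops at 5; i≥j ⇒ return 4. nums=4 3 4 3 3 5 5 5 4 5 5 4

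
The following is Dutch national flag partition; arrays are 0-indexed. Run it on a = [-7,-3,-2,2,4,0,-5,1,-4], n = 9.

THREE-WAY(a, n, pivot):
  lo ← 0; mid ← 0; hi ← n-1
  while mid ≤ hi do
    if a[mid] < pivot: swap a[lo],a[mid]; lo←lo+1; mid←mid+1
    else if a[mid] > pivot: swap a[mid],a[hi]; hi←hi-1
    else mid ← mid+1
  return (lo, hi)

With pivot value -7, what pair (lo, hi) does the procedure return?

lo=0 mid=0 hi=8
-7=-7: mid=1
-3>-7: swap(1,8), hi=7 ⇒ [-7,-4,-2,2,4,0,-5,1,-3]
-4>-7: swap(1,7), hi=6 ⇒ [-7,1,-2,2,4,0,-5,-4,-3]
1>-7: swap(1,6), hi=5 ⇒ [-7,-5,-2,2,4,0,1,-4,-3]
-5>-7: swap(1,5), hi=4 ⇒ [-7,0,-2,2,4,-5,1,-4,-3]
0>-7: swap(1,4), hi=3 ⇒ [-7,4,-2,2,0,-5,1,-4,-3]
4>-7: swap(1,3), hi=2 ⇒ [-7,2,-2,4,0,-5,1,-4,-3]
2>-7: swap(1,2), hi=1 ⇒ [-7,-2,2,4,0,-5,1,-4,-3]
-2>-7: swap(1,1), hi=0 ⇒ [-7,-2,2,4,0,-5,1,-4,-3]
done. lo=0 hi=0; a=[-7,-2,2,4,0,-5,1,-4,-3]

(0, 0)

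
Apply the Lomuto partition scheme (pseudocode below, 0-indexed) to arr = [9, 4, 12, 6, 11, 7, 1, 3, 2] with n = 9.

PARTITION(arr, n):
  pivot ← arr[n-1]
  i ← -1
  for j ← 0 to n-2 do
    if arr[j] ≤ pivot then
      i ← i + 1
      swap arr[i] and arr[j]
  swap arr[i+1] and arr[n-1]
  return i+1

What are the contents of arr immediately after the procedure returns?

[1, 2, 12, 6, 11, 7, 9, 3, 4]

pivot=2, i=-1
j=0: 9>2, skip
j=1: 4>2, skip
j=2: 12>2, skip
j=3: 6>2, skip
j=4: 11>2, skip
j=5: 7>2, skip
j=6: 1≤2, i=0, swap(0,6) ⇒ [1, 4, 12, 6, 11, 7, 9, 3, 2]
j=7: 3>2, skip
swap(1,8) ⇒ [1, 2, 12, 6, 11, 7, 9, 3, 4]; return 1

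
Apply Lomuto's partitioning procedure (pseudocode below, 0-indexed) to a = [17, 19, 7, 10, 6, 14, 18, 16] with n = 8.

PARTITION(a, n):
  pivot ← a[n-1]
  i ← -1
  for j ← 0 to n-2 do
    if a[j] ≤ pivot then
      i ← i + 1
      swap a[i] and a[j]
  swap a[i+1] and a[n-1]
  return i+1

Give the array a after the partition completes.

[7, 10, 6, 14, 16, 19, 18, 17]

pivot = a[7] = 16; i = -1
j=0: a[0]=17 > 16 → no swap
j=1: a[1]=19 > 16 → no swap
j=2: a[2]=7 ≤ 16 → i=0, swap a[0],a[2] → [7, 19, 17, 10, 6, 14, 18, 16]
j=3: a[3]=10 ≤ 16 → i=1, swap a[1],a[3] → [7, 10, 17, 19, 6, 14, 18, 16]
j=4: a[4]=6 ≤ 16 → i=2, swap a[2],a[4] → [7, 10, 6, 19, 17, 14, 18, 16]
j=5: a[5]=14 ≤ 16 → i=3, swap a[3],a[5] → [7, 10, 6, 14, 17, 19, 18, 16]
j=6: a[6]=18 > 16 → no swap
final swap a[4],a[7] → [7, 10, 6, 14, 16, 19, 18, 17]; return 4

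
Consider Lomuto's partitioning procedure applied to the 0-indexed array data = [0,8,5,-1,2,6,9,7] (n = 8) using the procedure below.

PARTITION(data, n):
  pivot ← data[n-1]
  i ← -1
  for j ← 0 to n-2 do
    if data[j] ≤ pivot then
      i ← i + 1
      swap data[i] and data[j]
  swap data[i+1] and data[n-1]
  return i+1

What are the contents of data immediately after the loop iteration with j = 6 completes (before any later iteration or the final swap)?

[0,5,-1,2,6,8,9,7]

pivot=7, i=-1
j=0: 0≤7, i=0, swap(0,0) ⇒ [0,8,5,-1,2,6,9,7]
j=1: 8>7, skip
j=2: 5≤7, i=1, swap(1,2) ⇒ [0,5,8,-1,2,6,9,7]
j=3: -1≤7, i=2, swap(2,3) ⇒ [0,5,-1,8,2,6,9,7]
j=4: 2≤7, i=3, swap(3,4) ⇒ [0,5,-1,2,8,6,9,7]
j=5: 6≤7, i=4, swap(4,5) ⇒ [0,5,-1,2,6,8,9,7]
j=6: 9>7, skip
(after j=6) data = [0,5,-1,2,6,8,9,7]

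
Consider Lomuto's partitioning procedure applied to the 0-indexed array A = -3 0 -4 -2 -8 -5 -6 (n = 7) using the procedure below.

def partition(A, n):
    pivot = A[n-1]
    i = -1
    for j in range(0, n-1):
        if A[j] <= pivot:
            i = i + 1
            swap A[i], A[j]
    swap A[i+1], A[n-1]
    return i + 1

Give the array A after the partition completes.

-8 -6 -4 -2 -3 -5 0

pivot=-6, i=-1
j=0: -3>-6, skip
j=1: 0>-6, skip
j=2: -4>-6, skip
j=3: -2>-6, skip
j=4: -8≤-6, i=0, swap(0,4) ⇒ -8 0 -4 -2 -3 -5 -6
j=5: -5>-6, skip
swap(1,6) ⇒ -8 -6 -4 -2 -3 -5 0; return 1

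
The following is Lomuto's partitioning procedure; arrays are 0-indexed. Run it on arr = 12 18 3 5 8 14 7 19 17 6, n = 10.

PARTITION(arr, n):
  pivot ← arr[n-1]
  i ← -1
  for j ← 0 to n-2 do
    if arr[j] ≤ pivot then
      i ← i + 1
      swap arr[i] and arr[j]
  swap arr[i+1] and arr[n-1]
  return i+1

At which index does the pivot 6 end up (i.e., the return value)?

2

pivot = arr[9] = 6; i = -1
j=0: arr[0]=12 > 6 → no swap
j=1: arr[1]=18 > 6 → no swap
j=2: arr[2]=3 ≤ 6 → i=0, swap arr[0],arr[2] → 3 18 12 5 8 14 7 19 17 6
j=3: arr[3]=5 ≤ 6 → i=1, swap arr[1],arr[3] → 3 5 12 18 8 14 7 19 17 6
j=4: arr[4]=8 > 6 → no swap
j=5: arr[5]=14 > 6 → no swap
j=6: arr[6]=7 > 6 → no swap
j=7: arr[7]=19 > 6 → no swap
j=8: arr[8]=17 > 6 → no swap
final swap arr[2],arr[9] → 3 5 6 18 8 14 7 19 17 12; return 2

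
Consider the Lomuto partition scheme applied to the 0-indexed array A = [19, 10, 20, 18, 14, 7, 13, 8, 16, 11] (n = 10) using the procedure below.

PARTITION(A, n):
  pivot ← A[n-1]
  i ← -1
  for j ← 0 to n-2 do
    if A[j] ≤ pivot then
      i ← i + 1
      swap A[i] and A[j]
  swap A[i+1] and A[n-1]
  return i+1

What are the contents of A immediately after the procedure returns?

[10, 7, 8, 11, 14, 19, 13, 20, 16, 18]

pivot=11, i=-1
j=0: 19>11, skip
j=1: 10≤11, i=0, swap(0,1) ⇒ [10, 19, 20, 18, 14, 7, 13, 8, 16, 11]
j=2: 20>11, skip
j=3: 18>11, skip
j=4: 14>11, skip
j=5: 7≤11, i=1, swap(1,5) ⇒ [10, 7, 20, 18, 14, 19, 13, 8, 16, 11]
j=6: 13>11, skip
j=7: 8≤11, i=2, swap(2,7) ⇒ [10, 7, 8, 18, 14, 19, 13, 20, 16, 11]
j=8: 16>11, skip
swap(3,9) ⇒ [10, 7, 8, 11, 14, 19, 13, 20, 16, 18]; return 3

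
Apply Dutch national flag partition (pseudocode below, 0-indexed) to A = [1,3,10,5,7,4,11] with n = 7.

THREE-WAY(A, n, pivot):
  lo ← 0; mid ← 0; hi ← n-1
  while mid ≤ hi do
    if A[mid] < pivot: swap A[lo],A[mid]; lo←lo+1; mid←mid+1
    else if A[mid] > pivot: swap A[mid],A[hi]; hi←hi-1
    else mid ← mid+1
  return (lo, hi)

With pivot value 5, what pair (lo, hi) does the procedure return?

lo=0 mid=0 hi=6
1<5: swap(0,0), lo=1 mid=1 ⇒ [1,3,10,5,7,4,11]
3<5: swap(1,1), lo=2 mid=2 ⇒ [1,3,10,5,7,4,11]
10>5: swap(2,6), hi=5 ⇒ [1,3,11,5,7,4,10]
11>5: swap(2,5), hi=4 ⇒ [1,3,4,5,7,11,10]
4<5: swap(2,2), lo=3 mid=3 ⇒ [1,3,4,5,7,11,10]
5=5: mid=4
7>5: swap(4,4), hi=3 ⇒ [1,3,4,5,7,11,10]
done. lo=3 hi=3; A=[1,3,4,5,7,11,10]

(3, 3)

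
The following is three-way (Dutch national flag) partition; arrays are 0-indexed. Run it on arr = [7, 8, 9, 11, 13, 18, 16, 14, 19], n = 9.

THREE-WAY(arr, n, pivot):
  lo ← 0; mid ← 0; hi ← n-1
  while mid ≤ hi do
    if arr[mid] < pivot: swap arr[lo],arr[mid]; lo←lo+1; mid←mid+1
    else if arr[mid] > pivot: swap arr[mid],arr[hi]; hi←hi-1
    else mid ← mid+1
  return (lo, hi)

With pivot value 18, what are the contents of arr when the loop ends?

pivot = 18; lo=0, mid=0, hi=8
arr[mid]=7<18: swap arr[0],arr[0]; lo=1,mid=1 → [7, 8, 9, 11, 13, 18, 16, 14, 19]
arr[mid]=8<18: swap arr[1],arr[1]; lo=2,mid=2 → [7, 8, 9, 11, 13, 18, 16, 14, 19]
arr[mid]=9<18: swap arr[2],arr[2]; lo=3,mid=3 → [7, 8, 9, 11, 13, 18, 16, 14, 19]
arr[mid]=11<18: swap arr[3],arr[3]; lo=4,mid=4 → [7, 8, 9, 11, 13, 18, 16, 14, 19]
arr[mid]=13<18: swap arr[4],arr[4]; lo=5,mid=5 → [7, 8, 9, 11, 13, 18, 16, 14, 19]
arr[mid]=18=18: mid=6
arr[mid]=16<18: swap arr[5],arr[6]; lo=6,mid=7 → [7, 8, 9, 11, 13, 16, 18, 14, 19]
arr[mid]=14<18: swap arr[6],arr[7]; lo=7,mid=8 → [7, 8, 9, 11, 13, 16, 14, 18, 19]
arr[mid]=19>18: swap arr[8],arr[8]; hi=7 → [7, 8, 9, 11, 13, 16, 14, 18, 19]
end: lo=7, hi=7; arr = [7, 8, 9, 11, 13, 16, 14, 18, 19]

[7, 8, 9, 11, 13, 16, 14, 18, 19]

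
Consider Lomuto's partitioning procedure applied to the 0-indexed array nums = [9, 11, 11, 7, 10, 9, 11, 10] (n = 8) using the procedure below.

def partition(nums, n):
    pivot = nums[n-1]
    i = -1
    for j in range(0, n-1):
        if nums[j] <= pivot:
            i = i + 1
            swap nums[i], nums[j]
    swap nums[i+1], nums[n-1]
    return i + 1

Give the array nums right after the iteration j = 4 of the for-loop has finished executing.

[9, 7, 10, 11, 11, 9, 11, 10]

pivot=10, i=-1
j=0: 9≤10, i=0, swap(0,0) ⇒ [9, 11, 11, 7, 10, 9, 11, 10]
j=1: 11>10, skip
j=2: 11>10, skip
j=3: 7≤10, i=1, swap(1,3) ⇒ [9, 7, 11, 11, 10, 9, 11, 10]
j=4: 10≤10, i=2, swap(2,4) ⇒ [9, 7, 10, 11, 11, 9, 11, 10]
(after j=4) nums = [9, 7, 10, 11, 11, 9, 11, 10]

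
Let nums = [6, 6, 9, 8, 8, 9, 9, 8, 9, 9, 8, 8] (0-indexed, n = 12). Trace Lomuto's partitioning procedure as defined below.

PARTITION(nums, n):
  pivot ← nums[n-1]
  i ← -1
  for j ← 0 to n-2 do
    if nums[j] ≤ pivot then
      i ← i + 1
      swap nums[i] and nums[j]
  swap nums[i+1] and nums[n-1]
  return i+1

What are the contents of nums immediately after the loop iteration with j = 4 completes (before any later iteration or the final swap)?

[6, 6, 8, 8, 9, 9, 9, 8, 9, 9, 8, 8]

pivot = nums[11] = 8; i = -1
j=0: nums[0]=6 ≤ 8 → i=0, swap nums[0],nums[0] (no change) → [6, 6, 9, 8, 8, 9, 9, 8, 9, 9, 8, 8]
j=1: nums[1]=6 ≤ 8 → i=1, swap nums[1],nums[1] (no change) → [6, 6, 9, 8, 8, 9, 9, 8, 9, 9, 8, 8]
j=2: nums[2]=9 > 8 → no swap
j=3: nums[3]=8 ≤ 8 → i=2, swap nums[2],nums[3] → [6, 6, 8, 9, 8, 9, 9, 8, 9, 9, 8, 8]
j=4: nums[4]=8 ≤ 8 → i=3, swap nums[3],nums[4] → [6, 6, 8, 8, 9, 9, 9, 8, 9, 9, 8, 8]
(after j=4) nums = [6, 6, 8, 8, 9, 9, 9, 8, 9, 9, 8, 8]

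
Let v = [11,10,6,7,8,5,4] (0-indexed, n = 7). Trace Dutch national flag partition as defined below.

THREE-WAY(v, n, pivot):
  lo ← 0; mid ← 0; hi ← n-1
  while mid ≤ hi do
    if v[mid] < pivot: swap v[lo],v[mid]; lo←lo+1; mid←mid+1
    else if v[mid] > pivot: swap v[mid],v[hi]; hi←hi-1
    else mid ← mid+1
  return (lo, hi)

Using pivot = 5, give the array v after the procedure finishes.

[4,5,7,8,6,10,11]

pivot = 5; lo=0, mid=0, hi=6
v[mid]=11>5: swap v[0],v[6]; hi=5 → [4,10,6,7,8,5,11]
v[mid]=4<5: swap v[0],v[0]; lo=1,mid=1 → [4,10,6,7,8,5,11]
v[mid]=10>5: swap v[1],v[5]; hi=4 → [4,5,6,7,8,10,11]
v[mid]=5=5: mid=2
v[mid]=6>5: swap v[2],v[4]; hi=3 → [4,5,8,7,6,10,11]
v[mid]=8>5: swap v[2],v[3]; hi=2 → [4,5,7,8,6,10,11]
v[mid]=7>5: swap v[2],v[2]; hi=1 → [4,5,7,8,6,10,11]
end: lo=1, hi=1; v = [4,5,7,8,6,10,11]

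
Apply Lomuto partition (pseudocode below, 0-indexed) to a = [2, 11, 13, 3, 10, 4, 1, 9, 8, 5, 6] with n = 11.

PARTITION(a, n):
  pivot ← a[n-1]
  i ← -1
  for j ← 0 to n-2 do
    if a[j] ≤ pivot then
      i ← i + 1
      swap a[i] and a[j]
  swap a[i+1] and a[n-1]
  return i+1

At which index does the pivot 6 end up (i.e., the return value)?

5

pivot=6, i=-1
j=0: 2≤6, i=0, swap(0,0) ⇒ [2, 11, 13, 3, 10, 4, 1, 9, 8, 5, 6]
j=1: 11>6, skip
j=2: 13>6, skip
j=3: 3≤6, i=1, swap(1,3) ⇒ [2, 3, 13, 11, 10, 4, 1, 9, 8, 5, 6]
j=4: 10>6, skip
j=5: 4≤6, i=2, swap(2,5) ⇒ [2, 3, 4, 11, 10, 13, 1, 9, 8, 5, 6]
j=6: 1≤6, i=3, swap(3,6) ⇒ [2, 3, 4, 1, 10, 13, 11, 9, 8, 5, 6]
j=7: 9>6, skip
j=8: 8>6, skip
j=9: 5≤6, i=4, swap(4,9) ⇒ [2, 3, 4, 1, 5, 13, 11, 9, 8, 10, 6]
swap(5,10) ⇒ [2, 3, 4, 1, 5, 6, 11, 9, 8, 10, 13]; return 5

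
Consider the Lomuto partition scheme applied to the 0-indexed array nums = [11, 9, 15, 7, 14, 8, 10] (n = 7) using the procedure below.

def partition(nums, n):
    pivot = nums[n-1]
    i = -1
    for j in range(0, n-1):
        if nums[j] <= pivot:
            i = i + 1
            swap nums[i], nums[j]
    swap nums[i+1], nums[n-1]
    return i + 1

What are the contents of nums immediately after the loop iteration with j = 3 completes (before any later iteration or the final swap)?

pivot=10, i=-1
j=0: 11>10, skip
j=1: 9≤10, i=0, swap(0,1) ⇒ [9, 11, 15, 7, 14, 8, 10]
j=2: 15>10, skip
j=3: 7≤10, i=1, swap(1,3) ⇒ [9, 7, 15, 11, 14, 8, 10]
(after j=3) nums = [9, 7, 15, 11, 14, 8, 10]

[9, 7, 15, 11, 14, 8, 10]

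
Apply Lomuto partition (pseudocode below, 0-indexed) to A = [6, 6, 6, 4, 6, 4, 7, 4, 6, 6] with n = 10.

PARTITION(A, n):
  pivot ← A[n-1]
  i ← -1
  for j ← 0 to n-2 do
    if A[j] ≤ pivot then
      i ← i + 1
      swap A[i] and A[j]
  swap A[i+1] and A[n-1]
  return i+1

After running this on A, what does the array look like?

[6, 6, 6, 4, 6, 4, 4, 6, 6, 7]

pivot = A[9] = 6; i = -1
j=0: A[0]=6 ≤ 6 → i=0, swap A[0],A[0] (no change) → [6, 6, 6, 4, 6, 4, 7, 4, 6, 6]
j=1: A[1]=6 ≤ 6 → i=1, swap A[1],A[1] (no change) → [6, 6, 6, 4, 6, 4, 7, 4, 6, 6]
j=2: A[2]=6 ≤ 6 → i=2, swap A[2],A[2] (no change) → [6, 6, 6, 4, 6, 4, 7, 4, 6, 6]
j=3: A[3]=4 ≤ 6 → i=3, swap A[3],A[3] (no change) → [6, 6, 6, 4, 6, 4, 7, 4, 6, 6]
j=4: A[4]=6 ≤ 6 → i=4, swap A[4],A[4] (no change) → [6, 6, 6, 4, 6, 4, 7, 4, 6, 6]
j=5: A[5]=4 ≤ 6 → i=5, swap A[5],A[5] (no change) → [6, 6, 6, 4, 6, 4, 7, 4, 6, 6]
j=6: A[6]=7 > 6 → no swap
j=7: A[7]=4 ≤ 6 → i=6, swap A[6],A[7] → [6, 6, 6, 4, 6, 4, 4, 7, 6, 6]
j=8: A[8]=6 ≤ 6 → i=7, swap A[7],A[8] → [6, 6, 6, 4, 6, 4, 4, 6, 7, 6]
final swap A[8],A[9] → [6, 6, 6, 4, 6, 4, 4, 6, 6, 7]; return 8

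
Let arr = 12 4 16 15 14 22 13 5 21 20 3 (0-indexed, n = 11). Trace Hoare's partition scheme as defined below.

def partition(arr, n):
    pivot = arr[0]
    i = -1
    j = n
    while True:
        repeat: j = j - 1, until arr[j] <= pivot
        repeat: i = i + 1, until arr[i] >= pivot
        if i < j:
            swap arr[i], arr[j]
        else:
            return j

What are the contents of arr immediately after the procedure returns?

pivot=12
j stops at 10 (3), i stops at 0 (12); swap ⇒ 3 4 16 15 14 22 13 5 21 20 12
j stops at 7 (5), i stops at 2 (16); swap ⇒ 3 4 5 15 14 22 13 16 21 20 12
j stops at 2, i stops at 3; i≥j ⇒ return 2. arr=3 4 5 15 14 22 13 16 21 20 12

3 4 5 15 14 22 13 16 21 20 12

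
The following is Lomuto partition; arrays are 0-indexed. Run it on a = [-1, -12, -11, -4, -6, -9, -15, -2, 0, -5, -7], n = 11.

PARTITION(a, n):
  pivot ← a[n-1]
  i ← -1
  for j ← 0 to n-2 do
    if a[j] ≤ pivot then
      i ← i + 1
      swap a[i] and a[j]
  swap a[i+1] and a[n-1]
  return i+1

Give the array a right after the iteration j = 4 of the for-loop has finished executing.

[-12, -11, -1, -4, -6, -9, -15, -2, 0, -5, -7]

pivot = a[10] = -7; i = -1
j=0: a[0]=-1 > -7 → no swap
j=1: a[1]=-12 ≤ -7 → i=0, swap a[0],a[1] → [-12, -1, -11, -4, -6, -9, -15, -2, 0, -5, -7]
j=2: a[2]=-11 ≤ -7 → i=1, swap a[1],a[2] → [-12, -11, -1, -4, -6, -9, -15, -2, 0, -5, -7]
j=3: a[3]=-4 > -7 → no swap
j=4: a[4]=-6 > -7 → no swap
(after j=4) a = [-12, -11, -1, -4, -6, -9, -15, -2, 0, -5, -7]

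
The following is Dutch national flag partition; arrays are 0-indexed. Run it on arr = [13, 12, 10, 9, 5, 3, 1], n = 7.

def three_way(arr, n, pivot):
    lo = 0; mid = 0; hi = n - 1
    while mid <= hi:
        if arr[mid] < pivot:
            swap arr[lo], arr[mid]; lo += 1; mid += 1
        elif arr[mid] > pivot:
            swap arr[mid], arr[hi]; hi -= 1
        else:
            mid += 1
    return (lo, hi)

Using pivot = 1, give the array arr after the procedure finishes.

[1, 10, 9, 5, 3, 12, 13]

lo=0 mid=0 hi=6
13>1: swap(0,6), hi=5 ⇒ [1, 12, 10, 9, 5, 3, 13]
1=1: mid=1
12>1: swap(1,5), hi=4 ⇒ [1, 3, 10, 9, 5, 12, 13]
3>1: swap(1,4), hi=3 ⇒ [1, 5, 10, 9, 3, 12, 13]
5>1: swap(1,3), hi=2 ⇒ [1, 9, 10, 5, 3, 12, 13]
9>1: swap(1,2), hi=1 ⇒ [1, 10, 9, 5, 3, 12, 13]
10>1: swap(1,1), hi=0 ⇒ [1, 10, 9, 5, 3, 12, 13]
done. lo=0 hi=0; arr=[1, 10, 9, 5, 3, 12, 13]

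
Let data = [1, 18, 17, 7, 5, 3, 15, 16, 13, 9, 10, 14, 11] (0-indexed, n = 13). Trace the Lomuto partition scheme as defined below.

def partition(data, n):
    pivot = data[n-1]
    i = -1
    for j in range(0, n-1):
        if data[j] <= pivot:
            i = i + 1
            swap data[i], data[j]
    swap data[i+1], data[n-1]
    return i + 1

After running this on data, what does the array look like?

[1, 7, 5, 3, 9, 10, 11, 16, 13, 17, 18, 14, 15]

pivot = data[12] = 11; i = -1
j=0: data[0]=1 ≤ 11 → i=0, swap data[0],data[0] (no change) → [1, 18, 17, 7, 5, 3, 15, 16, 13, 9, 10, 14, 11]
j=1: data[1]=18 > 11 → no swap
j=2: data[2]=17 > 11 → no swap
j=3: data[3]=7 ≤ 11 → i=1, swap data[1],data[3] → [1, 7, 17, 18, 5, 3, 15, 16, 13, 9, 10, 14, 11]
j=4: data[4]=5 ≤ 11 → i=2, swap data[2],data[4] → [1, 7, 5, 18, 17, 3, 15, 16, 13, 9, 10, 14, 11]
j=5: data[5]=3 ≤ 11 → i=3, swap data[3],data[5] → [1, 7, 5, 3, 17, 18, 15, 16, 13, 9, 10, 14, 11]
j=6: data[6]=15 > 11 → no swap
j=7: data[7]=16 > 11 → no swap
j=8: data[8]=13 > 11 → no swap
j=9: data[9]=9 ≤ 11 → i=4, swap data[4],data[9] → [1, 7, 5, 3, 9, 18, 15, 16, 13, 17, 10, 14, 11]
j=10: data[10]=10 ≤ 11 → i=5, swap data[5],data[10] → [1, 7, 5, 3, 9, 10, 15, 16, 13, 17, 18, 14, 11]
j=11: data[11]=14 > 11 → no swap
final swap data[6],data[12] → [1, 7, 5, 3, 9, 10, 11, 16, 13, 17, 18, 14, 15]; return 6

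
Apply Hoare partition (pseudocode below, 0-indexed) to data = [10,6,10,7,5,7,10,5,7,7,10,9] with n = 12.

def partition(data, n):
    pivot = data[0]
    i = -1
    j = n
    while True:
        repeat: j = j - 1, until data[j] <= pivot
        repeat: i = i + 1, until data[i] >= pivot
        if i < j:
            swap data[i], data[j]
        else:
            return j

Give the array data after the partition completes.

pivot = data[0] = 10; i = -1, j = 12
j→11 (data[11]=9≤10), i→0 (data[0]=10≥10); i<j, swap → [9,6,10,7,5,7,10,5,7,7,10,10]
j→10 (data[10]=10≤10), i→2 (data[2]=10≥10); i<j, swap → [9,6,10,7,5,7,10,5,7,7,10,10]
j→9 (data[9]=7≤10), i→6 (data[6]=10≥10); i<j, swap → [9,6,10,7,5,7,7,5,7,10,10,10]
j→8, i→9; i≥j, return j=8. data = [9,6,10,7,5,7,7,5,7,10,10,10]

[9,6,10,7,5,7,7,5,7,10,10,10]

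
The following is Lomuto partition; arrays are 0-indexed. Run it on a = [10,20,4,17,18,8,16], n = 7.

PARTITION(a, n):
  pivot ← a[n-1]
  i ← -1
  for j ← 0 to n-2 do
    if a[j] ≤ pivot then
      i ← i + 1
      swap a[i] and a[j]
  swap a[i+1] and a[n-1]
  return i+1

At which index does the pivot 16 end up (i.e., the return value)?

3

pivot=16, i=-1
j=0: 10≤16, i=0, swap(0,0) ⇒ [10,20,4,17,18,8,16]
j=1: 20>16, skip
j=2: 4≤16, i=1, swap(1,2) ⇒ [10,4,20,17,18,8,16]
j=3: 17>16, skip
j=4: 18>16, skip
j=5: 8≤16, i=2, swap(2,5) ⇒ [10,4,8,17,18,20,16]
swap(3,6) ⇒ [10,4,8,16,18,20,17]; return 3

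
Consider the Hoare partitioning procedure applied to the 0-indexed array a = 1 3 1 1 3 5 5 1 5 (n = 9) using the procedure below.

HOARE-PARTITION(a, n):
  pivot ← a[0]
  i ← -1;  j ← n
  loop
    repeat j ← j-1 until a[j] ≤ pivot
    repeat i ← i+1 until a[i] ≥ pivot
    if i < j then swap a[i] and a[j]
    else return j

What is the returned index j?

pivot = a[0] = 1; i = -1, j = 9
j→7 (a[7]=1≤1), i→0 (a[0]=1≥1); i<j, swap → 1 3 1 1 3 5 5 1 5
j→3 (a[3]=1≤1), i→1 (a[1]=3≥1); i<j, swap → 1 1 1 3 3 5 5 1 5
j→2, i→2; i≥j, return j=2. a = 1 1 1 3 3 5 5 1 5

2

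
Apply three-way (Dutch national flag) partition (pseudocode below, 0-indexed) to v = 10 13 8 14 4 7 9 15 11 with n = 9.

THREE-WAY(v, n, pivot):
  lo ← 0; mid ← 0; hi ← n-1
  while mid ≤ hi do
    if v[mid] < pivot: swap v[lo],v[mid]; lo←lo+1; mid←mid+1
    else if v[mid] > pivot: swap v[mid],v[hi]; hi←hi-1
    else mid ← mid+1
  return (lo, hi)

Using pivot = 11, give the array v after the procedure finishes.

10 8 9 4 7 11 15 14 13

pivot = 11; lo=0, mid=0, hi=8
v[mid]=10<11: swap v[0],v[0]; lo=1,mid=1 → 10 13 8 14 4 7 9 15 11
v[mid]=13>11: swap v[1],v[8]; hi=7 → 10 11 8 14 4 7 9 15 13
v[mid]=11=11: mid=2
v[mid]=8<11: swap v[1],v[2]; lo=2,mid=3 → 10 8 11 14 4 7 9 15 13
v[mid]=14>11: swap v[3],v[7]; hi=6 → 10 8 11 15 4 7 9 14 13
v[mid]=15>11: swap v[3],v[6]; hi=5 → 10 8 11 9 4 7 15 14 13
v[mid]=9<11: swap v[2],v[3]; lo=3,mid=4 → 10 8 9 11 4 7 15 14 13
v[mid]=4<11: swap v[3],v[4]; lo=4,mid=5 → 10 8 9 4 11 7 15 14 13
v[mid]=7<11: swap v[4],v[5]; lo=5,mid=6 → 10 8 9 4 7 11 15 14 13
end: lo=5, hi=5; v = 10 8 9 4 7 11 15 14 13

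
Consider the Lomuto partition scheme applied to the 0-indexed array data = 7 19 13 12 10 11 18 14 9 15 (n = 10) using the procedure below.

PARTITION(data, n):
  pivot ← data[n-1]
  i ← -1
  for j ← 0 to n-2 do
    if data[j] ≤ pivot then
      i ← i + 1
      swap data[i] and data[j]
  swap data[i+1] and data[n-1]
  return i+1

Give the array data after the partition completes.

7 13 12 10 11 14 9 15 18 19

pivot=15, i=-1
j=0: 7≤15, i=0, swap(0,0) ⇒ 7 19 13 12 10 11 18 14 9 15
j=1: 19>15, skip
j=2: 13≤15, i=1, swap(1,2) ⇒ 7 13 19 12 10 11 18 14 9 15
j=3: 12≤15, i=2, swap(2,3) ⇒ 7 13 12 19 10 11 18 14 9 15
j=4: 10≤15, i=3, swap(3,4) ⇒ 7 13 12 10 19 11 18 14 9 15
j=5: 11≤15, i=4, swap(4,5) ⇒ 7 13 12 10 11 19 18 14 9 15
j=6: 18>15, skip
j=7: 14≤15, i=5, swap(5,7) ⇒ 7 13 12 10 11 14 18 19 9 15
j=8: 9≤15, i=6, swap(6,8) ⇒ 7 13 12 10 11 14 9 19 18 15
swap(7,9) ⇒ 7 13 12 10 11 14 9 15 18 19; return 7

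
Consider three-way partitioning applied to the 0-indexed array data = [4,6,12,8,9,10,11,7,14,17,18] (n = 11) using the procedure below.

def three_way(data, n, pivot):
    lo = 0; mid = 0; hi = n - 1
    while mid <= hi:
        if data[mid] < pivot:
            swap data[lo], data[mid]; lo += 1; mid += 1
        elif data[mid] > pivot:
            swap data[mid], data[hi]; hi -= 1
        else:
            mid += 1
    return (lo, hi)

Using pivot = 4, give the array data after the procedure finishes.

[4,12,8,9,10,11,7,14,17,18,6]

pivot = 4; lo=0, mid=0, hi=10
data[mid]=4=4: mid=1
data[mid]=6>4: swap data[1],data[10]; hi=9 → [4,18,12,8,9,10,11,7,14,17,6]
data[mid]=18>4: swap data[1],data[9]; hi=8 → [4,17,12,8,9,10,11,7,14,18,6]
data[mid]=17>4: swap data[1],data[8]; hi=7 → [4,14,12,8,9,10,11,7,17,18,6]
data[mid]=14>4: swap data[1],data[7]; hi=6 → [4,7,12,8,9,10,11,14,17,18,6]
data[mid]=7>4: swap data[1],data[6]; hi=5 → [4,11,12,8,9,10,7,14,17,18,6]
data[mid]=11>4: swap data[1],data[5]; hi=4 → [4,10,12,8,9,11,7,14,17,18,6]
data[mid]=10>4: swap data[1],data[4]; hi=3 → [4,9,12,8,10,11,7,14,17,18,6]
data[mid]=9>4: swap data[1],data[3]; hi=2 → [4,8,12,9,10,11,7,14,17,18,6]
data[mid]=8>4: swap data[1],data[2]; hi=1 → [4,12,8,9,10,11,7,14,17,18,6]
data[mid]=12>4: swap data[1],data[1]; hi=0 → [4,12,8,9,10,11,7,14,17,18,6]
end: lo=0, hi=0; data = [4,12,8,9,10,11,7,14,17,18,6]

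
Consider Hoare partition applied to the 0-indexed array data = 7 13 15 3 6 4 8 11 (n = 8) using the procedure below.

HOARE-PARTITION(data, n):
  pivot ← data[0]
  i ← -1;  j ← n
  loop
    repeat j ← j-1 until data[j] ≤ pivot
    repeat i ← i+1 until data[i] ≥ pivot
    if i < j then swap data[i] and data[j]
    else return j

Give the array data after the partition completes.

pivot = data[0] = 7; i = -1, j = 8
j→5 (data[5]=4≤7), i→0 (data[0]=7≥7); i<j, swap → 4 13 15 3 6 7 8 11
j→4 (data[4]=6≤7), i→1 (data[1]=13≥7); i<j, swap → 4 6 15 3 13 7 8 11
j→3 (data[3]=3≤7), i→2 (data[2]=15≥7); i<j, swap → 4 6 3 15 13 7 8 11
j→2, i→3; i≥j, return j=2. data = 4 6 3 15 13 7 8 11

4 6 3 15 13 7 8 11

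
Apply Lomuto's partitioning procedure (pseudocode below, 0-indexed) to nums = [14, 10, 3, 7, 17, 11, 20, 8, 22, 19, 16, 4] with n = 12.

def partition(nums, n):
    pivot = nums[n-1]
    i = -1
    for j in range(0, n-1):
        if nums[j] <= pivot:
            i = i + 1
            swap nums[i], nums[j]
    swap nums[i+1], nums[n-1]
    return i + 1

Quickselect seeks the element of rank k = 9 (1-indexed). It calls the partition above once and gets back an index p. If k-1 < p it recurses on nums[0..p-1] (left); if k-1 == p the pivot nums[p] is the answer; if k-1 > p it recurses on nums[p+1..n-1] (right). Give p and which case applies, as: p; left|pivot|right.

pivot=4, i=-1
j=0: 14>4, skip
j=1: 10>4, skip
j=2: 3≤4, i=0, swap(0,2) ⇒ [3, 10, 14, 7, 17, 11, 20, 8, 22, 19, 16, 4]
j=3: 7>4, skip
j=4: 17>4, skip
j=5: 11>4, skip
j=6: 20>4, skip
j=7: 8>4, skip
j=8: 22>4, skip
j=9: 19>4, skip
j=10: 16>4, skip
swap(1,11) ⇒ [3, 4, 14, 7, 17, 11, 20, 8, 22, 19, 16, 10]; return 1
p = 1; k-1 = 8 > 1 ⇒ right

1; right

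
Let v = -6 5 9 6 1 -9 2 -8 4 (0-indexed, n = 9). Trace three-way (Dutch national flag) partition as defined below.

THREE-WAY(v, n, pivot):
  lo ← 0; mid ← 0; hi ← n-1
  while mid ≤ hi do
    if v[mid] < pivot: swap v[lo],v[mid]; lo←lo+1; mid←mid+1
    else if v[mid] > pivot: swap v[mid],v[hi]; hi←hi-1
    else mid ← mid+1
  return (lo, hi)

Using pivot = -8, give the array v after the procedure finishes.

pivot = -8; lo=0, mid=0, hi=8
v[mid]=-6>-8: swap v[0],v[8]; hi=7 → 4 5 9 6 1 -9 2 -8 -6
v[mid]=4>-8: swap v[0],v[7]; hi=6 → -8 5 9 6 1 -9 2 4 -6
v[mid]=-8=-8: mid=1
v[mid]=5>-8: swap v[1],v[6]; hi=5 → -8 2 9 6 1 -9 5 4 -6
v[mid]=2>-8: swap v[1],v[5]; hi=4 → -8 -9 9 6 1 2 5 4 -6
v[mid]=-9<-8: swap v[0],v[1]; lo=1,mid=2 → -9 -8 9 6 1 2 5 4 -6
v[mid]=9>-8: swap v[2],v[4]; hi=3 → -9 -8 1 6 9 2 5 4 -6
v[mid]=1>-8: swap v[2],v[3]; hi=2 → -9 -8 6 1 9 2 5 4 -6
v[mid]=6>-8: swap v[2],v[2]; hi=1 → -9 -8 6 1 9 2 5 4 -6
end: lo=1, hi=1; v = -9 -8 6 1 9 2 5 4 -6

-9 -8 6 1 9 2 5 4 -6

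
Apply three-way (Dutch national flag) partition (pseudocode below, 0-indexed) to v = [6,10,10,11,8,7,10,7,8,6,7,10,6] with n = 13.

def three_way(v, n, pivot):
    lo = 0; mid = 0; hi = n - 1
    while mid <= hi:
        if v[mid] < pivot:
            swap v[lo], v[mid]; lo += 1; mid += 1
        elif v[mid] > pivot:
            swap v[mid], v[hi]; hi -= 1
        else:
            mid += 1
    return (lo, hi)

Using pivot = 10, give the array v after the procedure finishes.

[6,6,8,7,7,8,6,7,10,10,10,10,11]

lo=0 mid=0 hi=12
6<10: swap(0,0), lo=1 mid=1 ⇒ [6,10,10,11,8,7,10,7,8,6,7,10,6]
10=10: mid=2
10=10: mid=3
11>10: swap(3,12), hi=11 ⇒ [6,10,10,6,8,7,10,7,8,6,7,10,11]
6<10: swap(1,3), lo=2 mid=4 ⇒ [6,6,10,10,8,7,10,7,8,6,7,10,11]
8<10: swap(2,4), lo=3 mid=5 ⇒ [6,6,8,10,10,7,10,7,8,6,7,10,11]
7<10: swap(3,5), lo=4 mid=6 ⇒ [6,6,8,7,10,10,10,7,8,6,7,10,11]
10=10: mid=7
7<10: swap(4,7), lo=5 mid=8 ⇒ [6,6,8,7,7,10,10,10,8,6,7,10,11]
8<10: swap(5,8), lo=6 mid=9 ⇒ [6,6,8,7,7,8,10,10,10,6,7,10,11]
6<10: swap(6,9), lo=7 mid=10 ⇒ [6,6,8,7,7,8,6,10,10,10,7,10,11]
7<10: swap(7,10), lo=8 mid=11 ⇒ [6,6,8,7,7,8,6,7,10,10,10,10,11]
10=10: mid=12
done. lo=8 hi=11; v=[6,6,8,7,7,8,6,7,10,10,10,10,11]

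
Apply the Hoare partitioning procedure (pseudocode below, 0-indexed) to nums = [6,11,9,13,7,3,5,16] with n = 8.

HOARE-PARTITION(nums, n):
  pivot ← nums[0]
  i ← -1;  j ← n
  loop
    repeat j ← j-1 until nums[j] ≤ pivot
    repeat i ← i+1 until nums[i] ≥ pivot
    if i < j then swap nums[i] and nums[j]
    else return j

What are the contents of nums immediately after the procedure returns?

pivot = nums[0] = 6; i = -1, j = 8
j→6 (nums[6]=5≤6), i→0 (nums[0]=6≥6); i<j, swap → [5,11,9,13,7,3,6,16]
j→5 (nums[5]=3≤6), i→1 (nums[1]=11≥6); i<j, swap → [5,3,9,13,7,11,6,16]
j→1, i→2; i≥j, return j=1. nums = [5,3,9,13,7,11,6,16]

[5,3,9,13,7,11,6,16]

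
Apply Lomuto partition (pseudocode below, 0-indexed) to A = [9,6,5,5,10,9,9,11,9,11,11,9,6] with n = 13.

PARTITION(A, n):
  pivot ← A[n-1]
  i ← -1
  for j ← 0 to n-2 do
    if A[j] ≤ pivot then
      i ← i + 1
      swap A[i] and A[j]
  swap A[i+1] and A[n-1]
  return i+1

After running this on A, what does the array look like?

pivot = A[12] = 6; i = -1
j=0: A[0]=9 > 6 → no swap
j=1: A[1]=6 ≤ 6 → i=0, swap A[0],A[1] → [6,9,5,5,10,9,9,11,9,11,11,9,6]
j=2: A[2]=5 ≤ 6 → i=1, swap A[1],A[2] → [6,5,9,5,10,9,9,11,9,11,11,9,6]
j=3: A[3]=5 ≤ 6 → i=2, swap A[2],A[3] → [6,5,5,9,10,9,9,11,9,11,11,9,6]
j=4: A[4]=10 > 6 → no swap
j=5: A[5]=9 > 6 → no swap
j=6: A[6]=9 > 6 → no swap
j=7: A[7]=11 > 6 → no swap
j=8: A[8]=9 > 6 → no swap
j=9: A[9]=11 > 6 → no swap
j=10: A[10]=11 > 6 → no swap
j=11: A[11]=9 > 6 → no swap
final swap A[3],A[12] → [6,5,5,6,10,9,9,11,9,11,11,9,9]; return 3

[6,5,5,6,10,9,9,11,9,11,11,9,9]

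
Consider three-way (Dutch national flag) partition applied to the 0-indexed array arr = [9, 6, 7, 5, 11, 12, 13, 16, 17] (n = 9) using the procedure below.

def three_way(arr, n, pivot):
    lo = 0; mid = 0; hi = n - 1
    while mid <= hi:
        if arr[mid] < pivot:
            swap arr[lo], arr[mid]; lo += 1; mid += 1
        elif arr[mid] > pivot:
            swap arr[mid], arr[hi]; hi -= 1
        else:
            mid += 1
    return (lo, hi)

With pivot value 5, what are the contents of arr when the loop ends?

pivot = 5; lo=0, mid=0, hi=8
arr[mid]=9>5: swap arr[0],arr[8]; hi=7 → [17, 6, 7, 5, 11, 12, 13, 16, 9]
arr[mid]=17>5: swap arr[0],arr[7]; hi=6 → [16, 6, 7, 5, 11, 12, 13, 17, 9]
arr[mid]=16>5: swap arr[0],arr[6]; hi=5 → [13, 6, 7, 5, 11, 12, 16, 17, 9]
arr[mid]=13>5: swap arr[0],arr[5]; hi=4 → [12, 6, 7, 5, 11, 13, 16, 17, 9]
arr[mid]=12>5: swap arr[0],arr[4]; hi=3 → [11, 6, 7, 5, 12, 13, 16, 17, 9]
arr[mid]=11>5: swap arr[0],arr[3]; hi=2 → [5, 6, 7, 11, 12, 13, 16, 17, 9]
arr[mid]=5=5: mid=1
arr[mid]=6>5: swap arr[1],arr[2]; hi=1 → [5, 7, 6, 11, 12, 13, 16, 17, 9]
arr[mid]=7>5: swap arr[1],arr[1]; hi=0 → [5, 7, 6, 11, 12, 13, 16, 17, 9]
end: lo=0, hi=0; arr = [5, 7, 6, 11, 12, 13, 16, 17, 9]

[5, 7, 6, 11, 12, 13, 16, 17, 9]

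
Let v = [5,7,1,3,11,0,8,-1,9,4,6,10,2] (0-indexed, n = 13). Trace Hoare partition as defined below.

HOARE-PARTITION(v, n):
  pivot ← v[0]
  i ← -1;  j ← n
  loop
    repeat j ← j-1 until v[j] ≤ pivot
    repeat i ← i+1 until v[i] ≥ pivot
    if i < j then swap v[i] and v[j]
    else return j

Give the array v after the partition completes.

[2,4,1,3,-1,0,8,11,9,7,6,10,5]

pivot = v[0] = 5; i = -1, j = 13
j→12 (v[12]=2≤5), i→0 (v[0]=5≥5); i<j, swap → [2,7,1,3,11,0,8,-1,9,4,6,10,5]
j→9 (v[9]=4≤5), i→1 (v[1]=7≥5); i<j, swap → [2,4,1,3,11,0,8,-1,9,7,6,10,5]
j→7 (v[7]=-1≤5), i→4 (v[4]=11≥5); i<j, swap → [2,4,1,3,-1,0,8,11,9,7,6,10,5]
j→5, i→6; i≥j, return j=5. v = [2,4,1,3,-1,0,8,11,9,7,6,10,5]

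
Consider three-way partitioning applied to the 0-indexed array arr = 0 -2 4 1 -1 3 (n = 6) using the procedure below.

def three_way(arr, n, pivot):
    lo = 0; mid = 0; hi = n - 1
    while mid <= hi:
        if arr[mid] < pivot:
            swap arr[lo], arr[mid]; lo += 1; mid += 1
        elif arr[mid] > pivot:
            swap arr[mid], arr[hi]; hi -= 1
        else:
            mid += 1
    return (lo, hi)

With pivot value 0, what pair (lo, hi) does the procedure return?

pivot = 0; lo=0, mid=0, hi=5
arr[mid]=0=0: mid=1
arr[mid]=-2<0: swap arr[0],arr[1]; lo=1,mid=2 → -2 0 4 1 -1 3
arr[mid]=4>0: swap arr[2],arr[5]; hi=4 → -2 0 3 1 -1 4
arr[mid]=3>0: swap arr[2],arr[4]; hi=3 → -2 0 -1 1 3 4
arr[mid]=-1<0: swap arr[1],arr[2]; lo=2,mid=3 → -2 -1 0 1 3 4
arr[mid]=1>0: swap arr[3],arr[3]; hi=2 → -2 -1 0 1 3 4
end: lo=2, hi=2; arr = -2 -1 0 1 3 4

(2, 2)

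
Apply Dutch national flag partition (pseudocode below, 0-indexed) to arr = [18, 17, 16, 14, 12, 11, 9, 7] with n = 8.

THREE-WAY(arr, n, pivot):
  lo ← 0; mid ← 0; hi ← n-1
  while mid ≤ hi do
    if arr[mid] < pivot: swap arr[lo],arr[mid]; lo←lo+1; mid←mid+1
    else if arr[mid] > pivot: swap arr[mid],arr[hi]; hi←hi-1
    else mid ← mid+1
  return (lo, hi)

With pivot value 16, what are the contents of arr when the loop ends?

pivot = 16; lo=0, mid=0, hi=7
arr[mid]=18>16: swap arr[0],arr[7]; hi=6 → [7, 17, 16, 14, 12, 11, 9, 18]
arr[mid]=7<16: swap arr[0],arr[0]; lo=1,mid=1 → [7, 17, 16, 14, 12, 11, 9, 18]
arr[mid]=17>16: swap arr[1],arr[6]; hi=5 → [7, 9, 16, 14, 12, 11, 17, 18]
arr[mid]=9<16: swap arr[1],arr[1]; lo=2,mid=2 → [7, 9, 16, 14, 12, 11, 17, 18]
arr[mid]=16=16: mid=3
arr[mid]=14<16: swap arr[2],arr[3]; lo=3,mid=4 → [7, 9, 14, 16, 12, 11, 17, 18]
arr[mid]=12<16: swap arr[3],arr[4]; lo=4,mid=5 → [7, 9, 14, 12, 16, 11, 17, 18]
arr[mid]=11<16: swap arr[4],arr[5]; lo=5,mid=6 → [7, 9, 14, 12, 11, 16, 17, 18]
end: lo=5, hi=5; arr = [7, 9, 14, 12, 11, 16, 17, 18]

[7, 9, 14, 12, 11, 16, 17, 18]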